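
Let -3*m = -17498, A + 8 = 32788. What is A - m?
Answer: 80842/3 ≈ 26947.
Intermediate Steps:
A = 32780 (A = -8 + 32788 = 32780)
m = 17498/3 (m = -⅓*(-17498) = 17498/3 ≈ 5832.7)
A - m = 32780 - 1*17498/3 = 32780 - 17498/3 = 80842/3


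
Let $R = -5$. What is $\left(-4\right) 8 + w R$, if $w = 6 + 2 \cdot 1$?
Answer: $-72$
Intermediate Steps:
$w = 8$ ($w = 6 + 2 = 8$)
$\left(-4\right) 8 + w R = \left(-4\right) 8 + 8 \left(-5\right) = -32 - 40 = -72$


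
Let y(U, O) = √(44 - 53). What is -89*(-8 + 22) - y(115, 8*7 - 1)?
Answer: -1246 - 3*I ≈ -1246.0 - 3.0*I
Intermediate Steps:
y(U, O) = 3*I (y(U, O) = √(-9) = 3*I)
-89*(-8 + 22) - y(115, 8*7 - 1) = -89*(-8 + 22) - 3*I = -89*14 - 3*I = -1246 - 3*I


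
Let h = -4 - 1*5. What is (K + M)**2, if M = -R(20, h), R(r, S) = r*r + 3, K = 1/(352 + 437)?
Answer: 101102377156/622521 ≈ 1.6241e+5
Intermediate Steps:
K = 1/789 ≈ 0.0012674
h = -9 (h = -4 - 5 = -9)
R(r, S) = 3 + r**2 (R(r, S) = r**2 + 3 = 3 + r**2)
M = -403 (M = -(3 + 20**2) = -(3 + 400) = -1*403 = -403)
(K + M)**2 = (1/789 - 403)**2 = (-317966/789)**2 = 101102377156/622521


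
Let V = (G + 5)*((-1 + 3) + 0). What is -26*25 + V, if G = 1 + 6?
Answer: -626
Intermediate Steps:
G = 7
V = 24 (V = (7 + 5)*((-1 + 3) + 0) = 12*(2 + 0) = 12*2 = 24)
-26*25 + V = -26*25 + 24 = -650 + 24 = -626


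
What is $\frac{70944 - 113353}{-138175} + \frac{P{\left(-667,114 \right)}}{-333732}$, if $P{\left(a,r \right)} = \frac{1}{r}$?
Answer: $\frac{1613469266057}{5256929777400} \approx 0.30692$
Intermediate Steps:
$\frac{70944 - 113353}{-138175} + \frac{P{\left(-667,114 \right)}}{-333732} = \frac{70944 - 113353}{-138175} + \frac{1}{114 \left(-333732\right)} = \left(70944 - 113353\right) \left(- \frac{1}{138175}\right) + \frac{1}{114} \left(- \frac{1}{333732}\right) = \left(-42409\right) \left(- \frac{1}{138175}\right) - \frac{1}{38045448} = \frac{42409}{138175} - \frac{1}{38045448} = \frac{1613469266057}{5256929777400}$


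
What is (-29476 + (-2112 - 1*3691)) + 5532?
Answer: -29747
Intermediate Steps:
(-29476 + (-2112 - 1*3691)) + 5532 = (-29476 + (-2112 - 3691)) + 5532 = (-29476 - 5803) + 5532 = -35279 + 5532 = -29747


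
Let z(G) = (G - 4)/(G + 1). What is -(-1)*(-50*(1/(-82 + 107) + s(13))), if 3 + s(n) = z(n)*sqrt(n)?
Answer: 148 - 225*sqrt(13)/7 ≈ 32.107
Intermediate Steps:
z(G) = (-4 + G)/(1 + G)
s(n) = -3 + sqrt(n)*(-4 + n)/(1 + n) (s(n) = -3 + ((-4 + n)/(1 + n))*sqrt(n) = -3 + sqrt(n)*(-4 + n)/(1 + n))
-(-1)*(-50*(1/(-82 + 107) + s(13))) = -(-1)*(-50*(1/(-82 + 107) + (-3 - 3*13 + sqrt(13)*(-4 + 13))/(1 + 13))) = -(-1)*(-50*(1/25 + (-3 - 39 + sqrt(13)*9)/14)) = -(-1)*(-50*(1/25 + (-3 - 39 + 9*sqrt(13))/14)) = -(-1)*(-50*(1/25 + (-42 + 9*sqrt(13))/14)) = -(-1)*(-50*(1/25 + (-3 + 9*sqrt(13)/14))) = -(-1)*(-50*(-74/25 + 9*sqrt(13)/14)) = -(-1)*(148 - 225*sqrt(13)/7) = -(-148 + 225*sqrt(13)/7) = 148 - 225*sqrt(13)/7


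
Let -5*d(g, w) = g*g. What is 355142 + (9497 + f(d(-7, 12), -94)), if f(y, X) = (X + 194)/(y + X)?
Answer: 189247141/519 ≈ 3.6464e+5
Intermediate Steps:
d(g, w) = -g**2/5 (d(g, w) = -g*g/5 = -g**2/5)
f(y, X) = (194 + X)/(X + y)
355142 + (9497 + f(d(-7, 12), -94)) = 355142 + (9497 + (194 - 94)/(-94 - 1/5*(-7)**2)) = 355142 + (9497 + 100/(-94 - 1/5*49)) = 355142 + (9497 + 100/(-94 - 49/5)) = 355142 + (9497 + 100/(-519/5)) = 355142 + (9497 - 5/519*100) = 355142 + (9497 - 500/519) = 355142 + 4928443/519 = 189247141/519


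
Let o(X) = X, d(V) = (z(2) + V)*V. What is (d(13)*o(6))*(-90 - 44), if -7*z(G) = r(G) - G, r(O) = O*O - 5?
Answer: -982488/7 ≈ -1.4036e+5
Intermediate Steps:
r(O) = -5 + O**2 (r(O) = O**2 - 5 = -5 + O**2)
z(G) = 5/7 - G**2/7 + G/7 (z(G) = -((-5 + G**2) - G)/7 = -(-5 + G**2 - G)/7 = 5/7 - G**2/7 + G/7)
d(V) = V*(3/7 + V) (d(V) = ((5/7 - 1/7*2**2 + (1/7)*2) + V)*V = ((5/7 - 1/7*4 + 2/7) + V)*V = ((5/7 - 4/7 + 2/7) + V)*V = (3/7 + V)*V = V*(3/7 + V))
(d(13)*o(6))*(-90 - 44) = (((1/7)*13*(3 + 7*13))*6)*(-90 - 44) = (((1/7)*13*(3 + 91))*6)*(-134) = (((1/7)*13*94)*6)*(-134) = ((1222/7)*6)*(-134) = (7332/7)*(-134) = -982488/7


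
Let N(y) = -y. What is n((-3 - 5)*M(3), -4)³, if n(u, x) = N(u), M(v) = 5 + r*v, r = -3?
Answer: -32768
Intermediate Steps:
M(v) = 5 - 3*v
n(u, x) = -u
n((-3 - 5)*M(3), -4)³ = (-(-3 - 5)*(5 - 3*3))³ = (-(-8)*(5 - 9))³ = (-(-8)*(-4))³ = (-1*32)³ = (-32)³ = -32768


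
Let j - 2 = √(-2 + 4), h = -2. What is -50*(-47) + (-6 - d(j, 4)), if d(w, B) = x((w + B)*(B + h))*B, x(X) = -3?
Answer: 2356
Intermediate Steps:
j = 2 + √2 (j = 2 + √(-2 + 4) = 2 + √2 ≈ 3.4142)
d(w, B) = -3*B
-50*(-47) + (-6 - d(j, 4)) = -50*(-47) + (-6 - (-3)*4) = 2350 + (-6 - 1*(-12)) = 2350 + (-6 + 12) = 2350 + 6 = 2356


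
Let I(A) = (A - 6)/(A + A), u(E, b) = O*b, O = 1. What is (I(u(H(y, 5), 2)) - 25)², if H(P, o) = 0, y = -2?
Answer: 676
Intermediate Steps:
u(E, b) = b (u(E, b) = 1*b = b)
I(A) = (-6 + A)/(2*A) (I(A) = (-6 + A)/((2*A)) = (-6 + A)*(1/(2*A)) = (-6 + A)/(2*A))
(I(u(H(y, 5), 2)) - 25)² = ((½)*(-6 + 2)/2 - 25)² = ((½)*(½)*(-4) - 25)² = (-1 - 25)² = (-26)² = 676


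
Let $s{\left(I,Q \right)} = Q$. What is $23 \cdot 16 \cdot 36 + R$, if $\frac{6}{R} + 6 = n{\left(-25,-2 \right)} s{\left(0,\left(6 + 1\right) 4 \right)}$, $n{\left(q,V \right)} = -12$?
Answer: $\frac{755135}{57} \approx 13248.0$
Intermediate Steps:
$R = - \frac{1}{57}$ ($R = \frac{6}{-6 - 12 \left(6 + 1\right) 4} = \frac{6}{-6 - 12 \cdot 7 \cdot 4} = \frac{6}{-6 - 336} = \frac{6}{-342} = 6 \left(- \frac{1}{342}\right) = - \frac{1}{57} \approx -0.017544$)
$23 \cdot 16 \cdot 36 + R = 23 \cdot 16 \cdot 36 - \frac{1}{57} = 368 \cdot 36 - \frac{1}{57} = 13248 - \frac{1}{57} = \frac{755135}{57}$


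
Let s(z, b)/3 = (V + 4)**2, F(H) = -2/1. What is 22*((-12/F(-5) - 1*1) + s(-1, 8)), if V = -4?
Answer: 110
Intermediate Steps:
F(H) = -2 (F(H) = -2*1 = -2)
s(z, b) = 0 (s(z, b) = 3*(-4 + 4)**2 = 3*0**2 = 3*0 = 0)
22*((-12/F(-5) - 1*1) + s(-1, 8)) = 22*((-12/(-2) - 1*1) + 0) = 22*((-12*(-1/2) - 1) + 0) = 22*((6 - 1) + 0) = 22*(5 + 0) = 22*5 = 110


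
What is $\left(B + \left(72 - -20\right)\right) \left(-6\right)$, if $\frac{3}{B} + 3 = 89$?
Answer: $- \frac{23745}{43} \approx -552.21$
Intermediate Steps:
$B = \frac{3}{86}$ ($B = \frac{3}{-3 + 89} = \frac{3}{86} \approx 0.034884$)
$\left(B + \left(72 - -20\right)\right) \left(-6\right) = \left(\frac{3}{86} + \left(72 - -20\right)\right) \left(-6\right) = \left(\frac{3}{86} + \left(72 + 20\right)\right) \left(-6\right) = \left(\frac{3}{86} + 92\right) \left(-6\right) = \frac{7915}{86} \left(-6\right) = - \frac{23745}{43}$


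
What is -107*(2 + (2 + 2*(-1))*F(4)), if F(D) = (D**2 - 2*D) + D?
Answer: -214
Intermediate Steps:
F(D) = D**2 - D
-107*(2 + (2 + 2*(-1))*F(4)) = -107*(2 + (2 + 2*(-1))*(4*(-1 + 4))) = -107*(2 + (2 - 2)*(4*3)) = -107*(2 + 0*12) = -107*(2 + 0) = -107*2 = -214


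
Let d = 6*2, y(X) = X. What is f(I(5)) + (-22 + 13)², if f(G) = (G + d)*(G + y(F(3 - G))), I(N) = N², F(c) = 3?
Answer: 1117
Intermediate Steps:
d = 12
f(G) = (3 + G)*(12 + G) (f(G) = (G + 12)*(G + 3) = (12 + G)*(3 + G) = (3 + G)*(12 + G))
f(I(5)) + (-22 + 13)² = (36 + (5²)² + 15*5²) + (-22 + 13)² = (36 + 25² + 15*25) + (-9)² = (36 + 625 + 375) + 81 = 1036 + 81 = 1117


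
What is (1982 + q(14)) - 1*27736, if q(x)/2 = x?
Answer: -25726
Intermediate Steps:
q(x) = 2*x
(1982 + q(14)) - 1*27736 = (1982 + 2*14) - 1*27736 = (1982 + 28) - 27736 = 2010 - 27736 = -25726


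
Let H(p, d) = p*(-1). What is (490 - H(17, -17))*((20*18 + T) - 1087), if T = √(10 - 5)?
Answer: -368589 + 507*√5 ≈ -3.6746e+5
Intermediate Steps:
T = √5 ≈ 2.2361
H(p, d) = -p
(490 - H(17, -17))*((20*18 + T) - 1087) = (490 - (-1)*17)*((20*18 + √5) - 1087) = (490 - 1*(-17))*((360 + √5) - 1087) = (490 + 17)*(-727 + √5) = 507*(-727 + √5) = -368589 + 507*√5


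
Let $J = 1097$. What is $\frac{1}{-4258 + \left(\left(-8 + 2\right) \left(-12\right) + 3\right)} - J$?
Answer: $- \frac{4588752}{4183} \approx -1097.0$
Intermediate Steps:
$\frac{1}{-4258 + \left(\left(-8 + 2\right) \left(-12\right) + 3\right)} - J = \frac{1}{-4258 + \left(\left(-8 + 2\right) \left(-12\right) + 3\right)} - 1097 = \frac{1}{-4258 + \left(\left(-6\right) \left(-12\right) + 3\right)} - 1097 = \frac{1}{-4258 + \left(72 + 3\right)} - 1097 = \frac{1}{-4258 + 75} - 1097 = \frac{1}{-4183} - 1097 = - \frac{1}{4183} - 1097 = - \frac{4588752}{4183}$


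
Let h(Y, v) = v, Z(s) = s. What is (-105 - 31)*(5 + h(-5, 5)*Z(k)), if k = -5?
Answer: 2720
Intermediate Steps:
(-105 - 31)*(5 + h(-5, 5)*Z(k)) = (-105 - 31)*(5 + 5*(-5)) = -136*(5 - 25) = -136*(-20) = 2720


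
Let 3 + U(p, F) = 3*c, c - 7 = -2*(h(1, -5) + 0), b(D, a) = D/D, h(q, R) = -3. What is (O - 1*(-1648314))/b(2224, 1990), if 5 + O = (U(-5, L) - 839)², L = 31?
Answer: 2293118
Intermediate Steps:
b(D, a) = 1
c = 13 (c = 7 - 2*(-3 + 0) = 7 - 2*(-3) = 7 + 6 = 13)
U(p, F) = 36 (U(p, F) = -3 + 3*13 = -3 + 39 = 36)
O = 644804 (O = -5 + (36 - 839)² = -5 + (-803)² = -5 + 644809 = 644804)
(O - 1*(-1648314))/b(2224, 1990) = (644804 - 1*(-1648314))/1 = (644804 + 1648314)*1 = 2293118*1 = 2293118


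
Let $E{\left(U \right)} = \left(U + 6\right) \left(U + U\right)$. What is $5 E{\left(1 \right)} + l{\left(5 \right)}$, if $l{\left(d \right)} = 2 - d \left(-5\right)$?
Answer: $97$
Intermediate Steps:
$l{\left(d \right)} = 2 + 5 d$ ($l{\left(d \right)} = 2 - - 5 d = 2 + 5 d$)
$E{\left(U \right)} = 2 U \left(6 + U\right)$ ($E{\left(U \right)} = \left(6 + U\right) 2 U = 2 U \left(6 + U\right)$)
$5 E{\left(1 \right)} + l{\left(5 \right)} = 5 \cdot 2 \cdot 1 \left(6 + 1\right) + \left(2 + 5 \cdot 5\right) = 5 \cdot 2 \cdot 1 \cdot 7 + \left(2 + 25\right) = 5 \cdot 14 + 27 = 70 + 27 = 97$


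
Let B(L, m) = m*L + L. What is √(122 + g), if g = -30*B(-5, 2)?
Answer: 2*√143 ≈ 23.917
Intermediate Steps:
B(L, m) = L + L*m (B(L, m) = L*m + L = L + L*m)
g = 450 (g = -(-150)*(1 + 2) = -(-150)*3 = -30*(-15) = 450)
√(122 + g) = √(122 + 450) = √572 = 2*√143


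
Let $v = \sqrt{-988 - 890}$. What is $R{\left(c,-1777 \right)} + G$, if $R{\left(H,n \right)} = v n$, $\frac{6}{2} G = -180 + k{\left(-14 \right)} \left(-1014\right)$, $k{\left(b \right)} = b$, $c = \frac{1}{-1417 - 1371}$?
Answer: $4672 - 1777 i \sqrt{1878} \approx 4672.0 - 77008.0 i$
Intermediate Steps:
$c = - \frac{1}{2788}$ ($c = \frac{1}{-2788} = - \frac{1}{2788} \approx -0.00035868$)
$v = i \sqrt{1878}$ ($v = \sqrt{-1878} = i \sqrt{1878} \approx 43.336 i$)
$G = 4672$ ($G = \frac{-180 - -14196}{3} = \frac{-180 + 14196}{3} = \frac{1}{3} \cdot 14016 = 4672$)
$R{\left(H,n \right)} = i n \sqrt{1878}$ ($R{\left(H,n \right)} = i \sqrt{1878} n = i n \sqrt{1878}$)
$R{\left(c,-1777 \right)} + G = i \left(-1777\right) \sqrt{1878} + 4672 = - 1777 i \sqrt{1878} + 4672 = 4672 - 1777 i \sqrt{1878}$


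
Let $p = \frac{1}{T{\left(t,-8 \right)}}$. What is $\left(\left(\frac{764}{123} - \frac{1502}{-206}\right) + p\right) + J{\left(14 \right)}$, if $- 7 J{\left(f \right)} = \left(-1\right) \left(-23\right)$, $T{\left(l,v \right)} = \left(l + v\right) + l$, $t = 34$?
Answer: $\frac{6050307}{591220} \approx 10.234$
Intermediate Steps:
$T{\left(l,v \right)} = v + 2 l$
$J{\left(f \right)} = - \frac{23}{7}$ ($J{\left(f \right)} = - \frac{\left(-1\right) \left(-23\right)}{7} = \left(- \frac{1}{7}\right) 23 = - \frac{23}{7}$)
$p = \frac{1}{60}$ ($p = \frac{1}{-8 + 2 \cdot 34} = \frac{1}{-8 + 68} = \frac{1}{60} \approx 0.016667$)
$\left(\left(\frac{764}{123} - \frac{1502}{-206}\right) + p\right) + J{\left(14 \right)} = \left(\left(\frac{764}{123} - \frac{1502}{-206}\right) + \frac{1}{60}\right) - \frac{23}{7} = \left(\left(764 \cdot \frac{1}{123} - - \frac{751}{103}\right) + \frac{1}{60}\right) - \frac{23}{7} = \left(\left(\frac{764}{123} + \frac{751}{103}\right) + \frac{1}{60}\right) - \frac{23}{7} = \left(\frac{171065}{12669} + \frac{1}{60}\right) - \frac{23}{7} = \frac{1141841}{84460} - \frac{23}{7} = \frac{6050307}{591220}$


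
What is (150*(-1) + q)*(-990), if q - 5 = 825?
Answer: -673200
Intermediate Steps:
q = 830 (q = 5 + 825 = 830)
(150*(-1) + q)*(-990) = (150*(-1) + 830)*(-990) = (-150 + 830)*(-990) = 680*(-990) = -673200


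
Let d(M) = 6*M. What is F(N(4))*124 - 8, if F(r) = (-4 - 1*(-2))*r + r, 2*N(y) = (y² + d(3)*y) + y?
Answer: -5712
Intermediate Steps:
N(y) = y²/2 + 19*y/2 (N(y) = ((y² + (6*3)*y) + y)/2 = ((y² + 18*y) + y)/2 = (y² + 19*y)/2 = y²/2 + 19*y/2)
F(r) = -r (F(r) = (-4 + 2)*r + r = -2*r + r = -r)
F(N(4))*124 - 8 = -4*(19 + 4)/2*124 - 8 = -4*23/2*124 - 8 = -1*46*124 - 8 = -46*124 - 8 = -5704 - 8 = -5712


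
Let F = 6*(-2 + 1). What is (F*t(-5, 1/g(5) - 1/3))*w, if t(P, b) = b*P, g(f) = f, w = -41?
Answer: 164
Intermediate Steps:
F = -6 (F = 6*(-1) = -6)
t(P, b) = P*b
(F*t(-5, 1/g(5) - 1/3))*w = -(-30)*(1/5 - 1/3)*(-41) = -(-30)*(1*(⅕) - 1*⅓)*(-41) = -(-30)*(⅕ - ⅓)*(-41) = -(-30)*(-2)/15*(-41) = -6*⅔*(-41) = -4*(-41) = 164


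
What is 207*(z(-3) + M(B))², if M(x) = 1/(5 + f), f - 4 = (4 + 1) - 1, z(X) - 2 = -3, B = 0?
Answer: 29808/169 ≈ 176.38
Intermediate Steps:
z(X) = -1 (z(X) = 2 - 3 = -1)
f = 8 (f = 4 + ((4 + 1) - 1) = 4 + (5 - 1) = 4 + 4 = 8)
M(x) = 1/13 (M(x) = 1/(5 + 8) = 1/13)
207*(z(-3) + M(B))² = 207*(-1 + 1/13)² = 207*(-12/13)² = 207*(144/169) = 29808/169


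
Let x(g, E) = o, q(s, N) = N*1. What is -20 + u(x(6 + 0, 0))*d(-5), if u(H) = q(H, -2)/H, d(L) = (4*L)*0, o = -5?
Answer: -20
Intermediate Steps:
q(s, N) = N
d(L) = 0
x(g, E) = -5
u(H) = -2/H
-20 + u(x(6 + 0, 0))*d(-5) = -20 - 2/(-5)*0 = -20 - 2*(-⅕)*0 = -20 + (⅖)*0 = -20 + 0 = -20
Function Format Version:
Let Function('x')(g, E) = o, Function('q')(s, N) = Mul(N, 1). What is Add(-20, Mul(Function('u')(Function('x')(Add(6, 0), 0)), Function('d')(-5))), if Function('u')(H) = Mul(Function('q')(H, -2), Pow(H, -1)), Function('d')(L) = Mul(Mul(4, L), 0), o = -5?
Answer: -20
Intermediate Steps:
Function('q')(s, N) = N
Function('d')(L) = 0
Function('x')(g, E) = -5
Function('u')(H) = Mul(-2, Pow(H, -1))
Add(-20, Mul(Function('u')(Function('x')(Add(6, 0), 0)), Function('d')(-5))) = Add(-20, Mul(Mul(-2, Pow(-5, -1)), 0)) = Add(-20, Mul(Mul(-2, Rational(-1, 5)), 0)) = Add(-20, Mul(Rational(2, 5), 0)) = Add(-20, 0) = -20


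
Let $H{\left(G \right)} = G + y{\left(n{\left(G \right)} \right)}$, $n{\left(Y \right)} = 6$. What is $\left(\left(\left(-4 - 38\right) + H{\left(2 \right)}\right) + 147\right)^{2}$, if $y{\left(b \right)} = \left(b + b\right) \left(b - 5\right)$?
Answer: $14161$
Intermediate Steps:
$y{\left(b \right)} = 2 b \left(-5 + b\right)$
$H{\left(G \right)} = 12 + G$ ($H{\left(G \right)} = G + 2 \cdot 6 \left(-5 + 6\right) = G + 2 \cdot 6 \cdot 1 = G + 12 = 12 + G$)
$\left(\left(\left(-4 - 38\right) + H{\left(2 \right)}\right) + 147\right)^{2} = \left(\left(\left(-4 - 38\right) + \left(12 + 2\right)\right) + 147\right)^{2} = \left(\left(-42 + 14\right) + 147\right)^{2} = \left(-28 + 147\right)^{2} = 119^{2} = 14161$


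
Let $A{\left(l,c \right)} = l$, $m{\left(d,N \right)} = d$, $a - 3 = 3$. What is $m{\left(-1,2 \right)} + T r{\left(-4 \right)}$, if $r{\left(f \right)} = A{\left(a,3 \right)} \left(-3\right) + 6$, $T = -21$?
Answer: $251$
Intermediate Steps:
$a = 6$ ($a = 3 + 3 = 6$)
$r{\left(f \right)} = -12$ ($r{\left(f \right)} = 6 \left(-3\right) + 6 = -18 + 6 = -12$)
$m{\left(-1,2 \right)} + T r{\left(-4 \right)} = -1 - -252 = -1 + 252 = 251$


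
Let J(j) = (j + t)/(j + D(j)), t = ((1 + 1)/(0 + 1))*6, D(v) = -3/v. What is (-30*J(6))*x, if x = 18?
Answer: -19440/11 ≈ -1767.3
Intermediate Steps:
t = 12 (t = (2/1)*6 = (2*1)*6 = 2*6 = 12)
J(j) = (12 + j)/(j - 3/j) (J(j) = (j + 12)/(j - 3/j) = (12 + j)/(j - 3/j))
(-30*J(6))*x = -180*(12 + 6)/(-3 + 6²)*18 = -180*18/(-3 + 36)*18 = -180*18/33*18 = -30*36/11*18 = -1080/11*18 = -19440/11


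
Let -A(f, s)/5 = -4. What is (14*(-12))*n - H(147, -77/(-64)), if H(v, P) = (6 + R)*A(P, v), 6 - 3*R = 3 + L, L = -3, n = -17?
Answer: 2696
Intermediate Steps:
A(f, s) = 20 (A(f, s) = -5*(-4) = 20)
R = 2 (R = 2 - (3 - 3)/3 = 2 - ⅓*0 = 2 + 0 = 2)
H(v, P) = 160 (H(v, P) = (6 + 2)*20 = 8*20 = 160)
(14*(-12))*n - H(147, -77/(-64)) = (14*(-12))*(-17) - 1*160 = -168*(-17) - 160 = 2856 - 160 = 2696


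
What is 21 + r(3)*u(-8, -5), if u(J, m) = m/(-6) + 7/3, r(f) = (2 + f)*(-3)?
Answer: -53/2 ≈ -26.500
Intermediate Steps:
r(f) = -6 - 3*f
u(J, m) = 7/3 - m/6 (u(J, m) = m*(-⅙) + 7*(⅓) = -m/6 + 7/3 = 7/3 - m/6)
21 + r(3)*u(-8, -5) = 21 + (-6 - 3*3)*(7/3 - ⅙*(-5)) = 21 + (-6 - 9)*(7/3 + ⅚) = 21 - 15*19/6 = 21 - 95/2 = -53/2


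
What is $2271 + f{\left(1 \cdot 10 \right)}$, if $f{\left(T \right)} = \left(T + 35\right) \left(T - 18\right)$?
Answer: $1911$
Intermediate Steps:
$f{\left(T \right)} = \left(-18 + T\right) \left(35 + T\right)$ ($f{\left(T \right)} = \left(35 + T\right) \left(-18 + T\right) = \left(-18 + T\right) \left(35 + T\right)$)
$2271 + f{\left(1 \cdot 10 \right)} = 2271 + \left(-630 + \left(1 \cdot 10\right)^{2} + 17 \cdot 1 \cdot 10\right) = 2271 + \left(-630 + 10^{2} + 17 \cdot 10\right) = 2271 + \left(-630 + 100 + 170\right) = 2271 - 360 = 1911$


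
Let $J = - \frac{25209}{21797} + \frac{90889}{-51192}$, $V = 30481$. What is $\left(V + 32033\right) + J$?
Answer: $\frac{69751851541675}{1115832024} \approx 62511.0$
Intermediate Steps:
$J = - \frac{3271606661}{1115832024}$ ($J = \left(-25209\right) \frac{1}{21797} + 90889 \left(- \frac{1}{51192}\right) = - \frac{25209}{21797} - \frac{90889}{51192} = - \frac{3271606661}{1115832024} \approx -2.932$)
$\left(V + 32033\right) + J = \left(30481 + 32033\right) - \frac{3271606661}{1115832024} = 62514 - \frac{3271606661}{1115832024} = \frac{69751851541675}{1115832024}$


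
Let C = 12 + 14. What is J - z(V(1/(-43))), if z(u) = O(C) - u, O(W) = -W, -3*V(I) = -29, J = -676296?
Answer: -2028781/3 ≈ -6.7626e+5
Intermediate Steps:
V(I) = 29/3 (V(I) = -⅓*(-29) = 29/3)
C = 26
z(u) = -26 - u (z(u) = -1*26 - u = -26 - u)
J - z(V(1/(-43))) = -676296 - (-26 - 1*29/3) = -676296 - (-26 - 29/3) = -676296 - 1*(-107/3) = -676296 + 107/3 = -2028781/3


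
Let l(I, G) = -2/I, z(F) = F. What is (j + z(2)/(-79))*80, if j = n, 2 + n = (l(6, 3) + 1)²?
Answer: -89920/711 ≈ -126.47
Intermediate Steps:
n = -14/9 (n = -2 + (-2/6 + 1)² = -2 + (-2*⅙ + 1)² = -2 + (-⅓ + 1)² = -2 + (⅔)² = -2 + 4/9 = -14/9 ≈ -1.5556)
j = -14/9 ≈ -1.5556
(j + z(2)/(-79))*80 = (-14/9 + 2/(-79))*80 = (-14/9 + 2*(-1/79))*80 = (-14/9 - 2/79)*80 = -1124/711*80 = -89920/711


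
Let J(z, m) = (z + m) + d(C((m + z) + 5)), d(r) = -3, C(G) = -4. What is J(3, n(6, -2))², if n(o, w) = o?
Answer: 36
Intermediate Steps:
J(z, m) = -3 + m + z (J(z, m) = (z + m) - 3 = (m + z) - 3 = -3 + m + z)
J(3, n(6, -2))² = (-3 + 6 + 3)² = 6² = 36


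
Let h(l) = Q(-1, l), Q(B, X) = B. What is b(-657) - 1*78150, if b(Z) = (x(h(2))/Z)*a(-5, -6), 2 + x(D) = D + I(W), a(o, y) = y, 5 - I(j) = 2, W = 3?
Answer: -78150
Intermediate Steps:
I(j) = 3 (I(j) = 5 - 1*2 = 5 - 2 = 3)
h(l) = -1
x(D) = 1 + D (x(D) = -2 + (D + 3) = -2 + (3 + D) = 1 + D)
b(Z) = 0 (b(Z) = ((1 - 1)/Z)*(-6) = (0/Z)*(-6) = 0*(-6) = 0)
b(-657) - 1*78150 = 0 - 1*78150 = 0 - 78150 = -78150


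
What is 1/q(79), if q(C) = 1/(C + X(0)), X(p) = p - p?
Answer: 79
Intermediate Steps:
X(p) = 0
q(C) = 1/C (q(C) = 1/(C + 0) = 1/C)
1/q(79) = 1/(1/79) = 79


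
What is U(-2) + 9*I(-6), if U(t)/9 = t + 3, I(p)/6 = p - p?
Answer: 9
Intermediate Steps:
I(p) = 0 (I(p) = 6*(p - p) = 6*0 = 0)
U(t) = 27 + 9*t (U(t) = 9*(t + 3) = 9*(3 + t) = 27 + 9*t)
U(-2) + 9*I(-6) = (27 + 9*(-2)) + 9*0 = (27 - 18) + 0 = 9 + 0 = 9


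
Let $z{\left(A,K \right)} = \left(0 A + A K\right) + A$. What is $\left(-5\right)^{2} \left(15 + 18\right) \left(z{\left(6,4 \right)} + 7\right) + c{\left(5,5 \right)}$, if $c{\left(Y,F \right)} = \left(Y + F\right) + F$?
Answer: $30540$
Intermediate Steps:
$z{\left(A,K \right)} = A + A K$ ($z{\left(A,K \right)} = \left(0 + A K\right) + A = A K + A = A + A K$)
$c{\left(Y,F \right)} = Y + 2 F$ ($c{\left(Y,F \right)} = \left(F + Y\right) + F = Y + 2 F$)
$\left(-5\right)^{2} \left(15 + 18\right) \left(z{\left(6,4 \right)} + 7\right) + c{\left(5,5 \right)} = \left(-5\right)^{2} \left(15 + 18\right) \left(6 \left(1 + 4\right) + 7\right) + \left(5 + 2 \cdot 5\right) = 25 \cdot 33 \left(6 \cdot 5 + 7\right) + \left(5 + 10\right) = 25 \cdot 33 \left(30 + 7\right) + 15 = 25 \cdot 33 \cdot 37 + 15 = 25 \cdot 1221 + 15 = 30525 + 15 = 30540$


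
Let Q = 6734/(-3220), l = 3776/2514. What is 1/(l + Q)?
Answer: -289110/170377 ≈ -1.6969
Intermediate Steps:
l = 1888/1257 (l = 3776*(1/2514) = 1888/1257 ≈ 1.5020)
Q = -481/230 (Q = 6734*(-1/3220) = -481/230 ≈ -2.0913)
1/(l + Q) = 1/(1888/1257 - 481/230) = 1/(-170377/289110) = -289110/170377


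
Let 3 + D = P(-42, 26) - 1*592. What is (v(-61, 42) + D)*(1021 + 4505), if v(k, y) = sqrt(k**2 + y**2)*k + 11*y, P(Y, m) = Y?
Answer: -967050 - 337086*sqrt(5485) ≈ -2.5932e+7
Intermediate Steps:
D = -637 (D = -3 + (-42 - 1*592) = -3 + (-42 - 592) = -3 - 634 = -637)
v(k, y) = 11*y + k*sqrt(k**2 + y**2) (v(k, y) = k*sqrt(k**2 + y**2) + 11*y = 11*y + k*sqrt(k**2 + y**2))
(v(-61, 42) + D)*(1021 + 4505) = ((11*42 - 61*sqrt((-61)**2 + 42**2)) - 637)*(1021 + 4505) = ((462 - 61*sqrt(3721 + 1764)) - 637)*5526 = ((462 - 61*sqrt(5485)) - 637)*5526 = (-175 - 61*sqrt(5485))*5526 = -967050 - 337086*sqrt(5485)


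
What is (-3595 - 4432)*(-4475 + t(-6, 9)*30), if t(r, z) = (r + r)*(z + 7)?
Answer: 82156345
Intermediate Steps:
t(r, z) = 2*r*(7 + z) (t(r, z) = (2*r)*(7 + z) = 2*r*(7 + z))
(-3595 - 4432)*(-4475 + t(-6, 9)*30) = (-3595 - 4432)*(-4475 + (2*(-6)*(7 + 9))*30) = -8027*(-4475 + (2*(-6)*16)*30) = -8027*(-4475 - 192*30) = -8027*(-4475 - 5760) = -8027*(-10235) = 82156345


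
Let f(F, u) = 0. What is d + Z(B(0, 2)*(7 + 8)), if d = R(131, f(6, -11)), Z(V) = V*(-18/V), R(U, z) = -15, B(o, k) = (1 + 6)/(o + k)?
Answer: -33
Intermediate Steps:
B(o, k) = 7/(k + o)
Z(V) = -18
d = -15
d + Z(B(0, 2)*(7 + 8)) = -15 - 18 = -33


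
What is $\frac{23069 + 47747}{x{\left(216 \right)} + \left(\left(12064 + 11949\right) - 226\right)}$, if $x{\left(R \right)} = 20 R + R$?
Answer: $\frac{70816}{28323} \approx 2.5003$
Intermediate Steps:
$x{\left(R \right)} = 21 R$
$\frac{23069 + 47747}{x{\left(216 \right)} + \left(\left(12064 + 11949\right) - 226\right)} = \frac{23069 + 47747}{21 \cdot 216 + \left(\left(12064 + 11949\right) - 226\right)} = \frac{70816}{4536 + \left(24013 - 226\right)} = \frac{70816}{4536 + 23787} = \frac{70816}{28323}$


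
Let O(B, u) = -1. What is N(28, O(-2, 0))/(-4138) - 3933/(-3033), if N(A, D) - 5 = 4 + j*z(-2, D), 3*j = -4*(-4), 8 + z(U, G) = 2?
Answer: 1816057/1394506 ≈ 1.3023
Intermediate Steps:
z(U, G) = -6 (z(U, G) = -8 + 2 = -6)
j = 16/3 (j = (-4*(-4))/3 = (1/3)*16 = 16/3 ≈ 5.3333)
N(A, D) = -23 (N(A, D) = 5 + (4 + (16/3)*(-6)) = 5 + (4 - 32) = 5 - 28 = -23)
N(28, O(-2, 0))/(-4138) - 3933/(-3033) = -23/(-4138) - 3933/(-3033) = -23*(-1/4138) - 3933*(-1/3033) = 23/4138 + 437/337 = 1816057/1394506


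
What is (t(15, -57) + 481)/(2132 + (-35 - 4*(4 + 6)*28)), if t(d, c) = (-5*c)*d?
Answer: 4756/977 ≈ 4.8680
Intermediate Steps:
t(d, c) = -5*c*d
(t(15, -57) + 481)/(2132 + (-35 - 4*(4 + 6)*28)) = (-5*(-57)*15 + 481)/(2132 + (-35 - 4*(4 + 6)*28)) = (4275 + 481)/(2132 + (-35 - 4*10*28)) = 4756/(2132 + (-35 - 40*28)) = 4756/(2132 + (-35 - 1120)) = 4756/(2132 - 1155) = 4756/977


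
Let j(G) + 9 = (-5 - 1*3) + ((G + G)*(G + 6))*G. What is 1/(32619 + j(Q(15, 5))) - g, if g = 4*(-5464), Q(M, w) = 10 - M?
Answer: 713642113/32652 ≈ 21856.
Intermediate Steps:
j(G) = -17 + 2*G²*(6 + G) (j(G) = -9 + ((-5 - 1*3) + ((G + G)*(G + 6))*G) = -9 + ((-5 - 3) + ((2*G)*(6 + G))*G) = -9 + (-8 + (2*G*(6 + G))*G) = -9 + (-8 + 2*G²*(6 + G)) = -17 + 2*G²*(6 + G))
g = -21856
1/(32619 + j(Q(15, 5))) - g = 1/(32619 + (-17 + 2*(10 - 1*15)³ + 12*(10 - 1*15)²)) - 1*(-21856) = 1/(32619 + (-17 + 2*(10 - 15)³ + 12*(10 - 15)²)) + 21856 = 1/(32619 + (-17 + 2*(-5)³ + 12*(-5)²)) + 21856 = 1/(32619 + (-17 + 2*(-125) + 12*25)) + 21856 = 1/(32619 + (-17 - 250 + 300)) + 21856 = 1/(32619 + 33) + 21856 = 1/32652 + 21856 = 713642113/32652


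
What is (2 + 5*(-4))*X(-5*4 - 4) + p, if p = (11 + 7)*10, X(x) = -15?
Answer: 450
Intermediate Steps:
p = 180 (p = 18*10 = 180)
(2 + 5*(-4))*X(-5*4 - 4) + p = (2 + 5*(-4))*(-15) + 180 = (2 - 20)*(-15) + 180 = -18*(-15) + 180 = 270 + 180 = 450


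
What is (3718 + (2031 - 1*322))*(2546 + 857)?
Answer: 18468081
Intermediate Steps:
(3718 + (2031 - 1*322))*(2546 + 857) = (3718 + (2031 - 322))*3403 = (3718 + 1709)*3403 = 5427*3403 = 18468081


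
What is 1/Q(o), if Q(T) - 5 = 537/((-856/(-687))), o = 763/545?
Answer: 856/373199 ≈ 0.0022937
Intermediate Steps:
o = 7/5 (o = 763*(1/545) = 7/5 ≈ 1.4000)
Q(T) = 373199/856 (Q(T) = 5 + 537/((-856/(-687))) = 5 + 537/((-856*(-1/687))) = 5 + 537/(856/687) = 5 + 537*(687/856) = 5 + 368919/856 = 373199/856)
1/Q(o) = 1/(373199/856) = 856/373199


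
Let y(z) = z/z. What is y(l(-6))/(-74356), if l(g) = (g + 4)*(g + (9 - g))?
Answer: -1/74356 ≈ -1.3449e-5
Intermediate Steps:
l(g) = 36 + 9*g (l(g) = (4 + g)*9 = 36 + 9*g)
y(z) = 1
y(l(-6))/(-74356) = 1/(-74356) = 1*(-1/74356) = -1/74356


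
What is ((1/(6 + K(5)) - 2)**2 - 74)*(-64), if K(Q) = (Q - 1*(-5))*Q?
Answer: 219743/49 ≈ 4484.5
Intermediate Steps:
K(Q) = Q*(5 + Q) (K(Q) = (Q + 5)*Q = (5 + Q)*Q = Q*(5 + Q))
((1/(6 + K(5)) - 2)**2 - 74)*(-64) = ((1/(6 + 5*(5 + 5)) - 2)**2 - 74)*(-64) = ((1/(6 + 5*10) - 2)**2 - 74)*(-64) = ((1/(6 + 50) - 2)**2 - 74)*(-64) = ((1/56 - 2)**2 - 74)*(-64) = ((-111/56)**2 - 74)*(-64) = (12321/3136 - 74)*(-64) = -219743/3136*(-64) = 219743/49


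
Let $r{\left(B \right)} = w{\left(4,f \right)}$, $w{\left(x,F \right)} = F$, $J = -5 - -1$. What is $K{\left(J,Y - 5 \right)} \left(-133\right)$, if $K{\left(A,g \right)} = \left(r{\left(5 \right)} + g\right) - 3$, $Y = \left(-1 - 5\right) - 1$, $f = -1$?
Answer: $2128$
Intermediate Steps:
$J = -4$ ($J = -5 + 1 = -4$)
$r{\left(B \right)} = -1$
$Y = -7$ ($Y = -6 - 1 = -7$)
$K{\left(A,g \right)} = -4 + g$ ($K{\left(A,g \right)} = \left(-1 + g\right) - 3 = -4 + g$)
$K{\left(J,Y - 5 \right)} \left(-133\right) = \left(-4 - 12\right) \left(-133\right) = \left(-16\right) \left(-133\right) = 2128$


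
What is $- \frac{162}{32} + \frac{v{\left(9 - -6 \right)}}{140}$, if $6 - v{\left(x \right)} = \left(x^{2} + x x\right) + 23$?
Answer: $- \frac{4703}{560} \approx -8.3982$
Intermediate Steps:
$v{\left(x \right)} = -17 - 2 x^{2}$ ($v{\left(x \right)} = 6 - \left(\left(x^{2} + x x\right) + 23\right) = 6 - \left(\left(x^{2} + x^{2}\right) + 23\right) = 6 - \left(2 x^{2} + 23\right) = 6 - \left(23 + 2 x^{2}\right) = -17 - 2 x^{2}$)
$- \frac{162}{32} + \frac{v{\left(9 - -6 \right)}}{140} = - \frac{162}{32} + \frac{-17 - 2 \left(9 - -6\right)^{2}}{140} = \left(-162\right) \frac{1}{32} + \left(-17 - 2 \left(9 + 6\right)^{2}\right) \frac{1}{140} = - \frac{81}{16} + \left(-17 - 2 \cdot 15^{2}\right) \frac{1}{140} = - \frac{81}{16} + \left(-17 - 450\right) \frac{1}{140} = - \frac{81}{16} - \frac{467}{140} = - \frac{4703}{560}$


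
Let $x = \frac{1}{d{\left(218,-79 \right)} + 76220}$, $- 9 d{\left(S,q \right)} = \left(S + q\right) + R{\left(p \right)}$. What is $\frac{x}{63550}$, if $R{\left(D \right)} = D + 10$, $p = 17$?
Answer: $\frac{9}{43583479700} \approx 2.065 \cdot 10^{-10}$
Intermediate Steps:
$R{\left(D \right)} = 10 + D$
$d{\left(S,q \right)} = -3 - \frac{S}{9} - \frac{q}{9}$ ($d{\left(S,q \right)} = - \frac{\left(S + q\right) + \left(10 + 17\right)}{9} = - \frac{\left(S + q\right) + 27}{9} = - \frac{27 + S + q}{9} = -3 - \frac{S}{9} - \frac{q}{9}$)
$x = \frac{9}{685814}$ ($x = \frac{1}{\left(-3 - \frac{218}{9} - - \frac{79}{9}\right) + 76220} = \frac{1}{\left(-3 - \frac{218}{9} + \frac{79}{9}\right) + 76220} = \frac{1}{- \frac{166}{9} + 76220} = \frac{1}{\frac{685814}{9}} = \frac{9}{685814} \approx 1.3123 \cdot 10^{-5}$)
$\frac{x}{63550} = \frac{9}{685814 \cdot 63550} = \frac{9}{685814} \cdot \frac{1}{63550} = \frac{9}{43583479700}$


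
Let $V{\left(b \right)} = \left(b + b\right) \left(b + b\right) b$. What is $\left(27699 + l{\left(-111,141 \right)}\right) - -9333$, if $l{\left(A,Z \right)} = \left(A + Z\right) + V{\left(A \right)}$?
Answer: $-5433462$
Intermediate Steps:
$V{\left(b \right)} = 4 b^{3}$ ($V{\left(b \right)} = 2 b 2 b b = 4 b^{2} b = 4 b^{3}$)
$l{\left(A,Z \right)} = A + Z + 4 A^{3}$ ($l{\left(A,Z \right)} = \left(A + Z\right) + 4 A^{3} = A + Z + 4 A^{3}$)
$\left(27699 + l{\left(-111,141 \right)}\right) - -9333 = \left(27699 + \left(-111 + 141 + 4 \left(-111\right)^{3}\right)\right) - -9333 = \left(27699 + \left(-111 + 141 + 4 \left(-1367631\right)\right)\right) + 9333 = \left(27699 - 5470494\right) + 9333 = -5442795 + 9333 = -5433462$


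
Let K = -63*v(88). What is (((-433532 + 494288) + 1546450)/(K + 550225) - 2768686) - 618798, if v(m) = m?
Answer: -1845096565398/544681 ≈ -3.3875e+6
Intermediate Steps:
K = -5544 (K = -63*88 = -5544)
(((-433532 + 494288) + 1546450)/(K + 550225) - 2768686) - 618798 = (((-433532 + 494288) + 1546450)/(-5544 + 550225) - 2768686) - 618798 = ((60756 + 1546450)/544681 - 2768686) - 618798 = (1607206*(1/544681) - 2768686) - 618798 = (1607206/544681 - 2768686) - 618798 = -1508049051960/544681 - 618798 = -1845096565398/544681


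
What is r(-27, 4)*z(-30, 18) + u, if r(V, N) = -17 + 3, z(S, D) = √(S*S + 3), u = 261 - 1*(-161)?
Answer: 422 - 14*√903 ≈ 1.3006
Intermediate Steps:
u = 422 (u = 261 + 161 = 422)
z(S, D) = √(3 + S²) (z(S, D) = √(S² + 3) = √(3 + S²))
r(V, N) = -14
r(-27, 4)*z(-30, 18) + u = -14*√(3 + (-30)²) + 422 = -14*√(3 + 900) + 422 = -14*√903 + 422 = 422 - 14*√903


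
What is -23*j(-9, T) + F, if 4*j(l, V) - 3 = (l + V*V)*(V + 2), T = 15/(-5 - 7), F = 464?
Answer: 122579/256 ≈ 478.82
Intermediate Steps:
T = -5/4 (T = 15/(-12) = 15*(-1/12) = -5/4 ≈ -1.2500)
j(l, V) = ¾ + (2 + V)*(l + V²)/4 (j(l, V) = ¾ + ((l + V*V)*(V + 2))/4 = ¾ + ((l + V²)*(2 + V))/4 = ¾ + ((2 + V)*(l + V²))/4 = ¾ + (2 + V)*(l + V²)/4)
-23*j(-9, T) + F = -23*(¾ + (½)*(-9) + (-5/4)²/2 + (-5/4)³/4 + (¼)*(-5/4)*(-9)) + 464 = -23*(¾ - 9/2 + (½)*(25/16) + (¼)*(-125/64) + 45/16) + 464 = -23*(¾ - 9/2 + 25/32 - 125/256 + 45/16) + 464 = -23*(-165/256) + 464 = 3795/256 + 464 = 122579/256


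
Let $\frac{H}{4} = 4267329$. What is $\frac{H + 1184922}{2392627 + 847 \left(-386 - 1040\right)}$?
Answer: $\frac{6084746}{394935} \approx 15.407$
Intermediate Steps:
$H = 17069316$ ($H = 4 \cdot 4267329 = 17069316$)
$\frac{H + 1184922}{2392627 + 847 \left(-386 - 1040\right)} = \frac{17069316 + 1184922}{2392627 + 847 \left(-386 - 1040\right)} = \frac{18254238}{2392627 + 847 \left(-1426\right)} = \frac{18254238}{2392627 - 1207822} = \frac{18254238}{1184805} = 18254238 \cdot \frac{1}{1184805} = \frac{6084746}{394935}$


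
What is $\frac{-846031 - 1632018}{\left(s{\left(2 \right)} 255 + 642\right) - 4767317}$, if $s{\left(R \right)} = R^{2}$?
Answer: $\frac{2478049}{4765655} \approx 0.51998$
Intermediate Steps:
$\frac{-846031 - 1632018}{\left(s{\left(2 \right)} 255 + 642\right) - 4767317} = \frac{-846031 - 1632018}{\left(2^{2} \cdot 255 + 642\right) - 4767317} = - \frac{2478049}{\left(4 \cdot 255 + 642\right) - 4767317} = - \frac{2478049}{\left(1020 + 642\right) - 4767317} = - \frac{2478049}{1662 - 4767317} = - \frac{2478049}{-4765655} = \left(-2478049\right) \left(- \frac{1}{4765655}\right) = \frac{2478049}{4765655}$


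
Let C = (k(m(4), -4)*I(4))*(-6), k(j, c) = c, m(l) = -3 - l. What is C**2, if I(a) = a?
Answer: 9216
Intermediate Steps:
C = 96 (C = -4*4*(-6) = -16*(-6) = 96)
C**2 = 96**2 = 9216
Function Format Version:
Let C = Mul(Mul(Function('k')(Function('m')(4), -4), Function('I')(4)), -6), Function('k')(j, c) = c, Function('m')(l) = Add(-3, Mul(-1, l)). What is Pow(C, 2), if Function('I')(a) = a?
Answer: 9216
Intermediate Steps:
C = 96 (C = Mul(Mul(-4, 4), -6) = Mul(-16, -6) = 96)
Pow(C, 2) = Pow(96, 2) = 9216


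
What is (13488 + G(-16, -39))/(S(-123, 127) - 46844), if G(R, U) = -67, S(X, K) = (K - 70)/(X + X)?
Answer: -1100522/3841227 ≈ -0.28650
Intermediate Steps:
S(X, K) = (-70 + K)/(2*X) (S(X, K) = (-70 + K)/((2*X)) = (-70 + K)*(1/(2*X)) = (-70 + K)/(2*X))
(13488 + G(-16, -39))/(S(-123, 127) - 46844) = (13488 - 67)/((1/2)*(-70 + 127)/(-123) - 46844) = 13421/((1/2)*(-1/123)*57 - 46844) = 13421/(-19/82 - 46844) = 13421/(-3841227/82) = 13421*(-82/3841227) = -1100522/3841227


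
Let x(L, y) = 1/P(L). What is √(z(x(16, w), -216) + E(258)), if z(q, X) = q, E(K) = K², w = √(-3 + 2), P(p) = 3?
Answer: √599079/3 ≈ 258.00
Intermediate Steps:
w = I (w = √(-1) = I ≈ 1.0*I)
x(L, y) = ⅓ (x(L, y) = 1/3 = ⅓)
√(z(x(16, w), -216) + E(258)) = √(⅓ + 258²) = √(⅓ + 66564) = √(199693/3) = √599079/3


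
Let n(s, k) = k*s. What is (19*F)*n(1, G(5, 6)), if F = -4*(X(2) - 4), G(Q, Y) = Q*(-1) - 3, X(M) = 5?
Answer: 608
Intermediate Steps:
G(Q, Y) = -3 - Q (G(Q, Y) = -Q - 3 = -3 - Q)
F = -4 (F = -4*(5 - 4) = -4*1 = -4)
(19*F)*n(1, G(5, 6)) = (19*(-4))*((-3 - 1*5)*1) = -76*(-3 - 5) = -(-608) = -76*(-8) = 608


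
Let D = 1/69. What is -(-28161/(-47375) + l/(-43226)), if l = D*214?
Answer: -41991345692/70650195375 ≈ -0.59436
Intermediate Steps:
D = 1/69 ≈ 0.014493
l = 214/69 (l = (1/69)*214 = 214/69 ≈ 3.1014)
-(-28161/(-47375) + l/(-43226)) = -(-28161/(-47375) + (214/69)/(-43226)) = -(-28161*(-1/47375) + (214/69)*(-1/43226)) = -(28161/47375 - 107/1491297) = -1*41991345692/70650195375 = -41991345692/70650195375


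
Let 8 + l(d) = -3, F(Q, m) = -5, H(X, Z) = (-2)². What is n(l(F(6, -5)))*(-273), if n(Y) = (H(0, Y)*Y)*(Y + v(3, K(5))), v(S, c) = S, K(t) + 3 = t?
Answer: -96096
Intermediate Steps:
K(t) = -3 + t
H(X, Z) = 4
l(d) = -11 (l(d) = -8 - 3 = -11)
n(Y) = 4*Y*(3 + Y) (n(Y) = (4*Y)*(Y + 3) = (4*Y)*(3 + Y) = 4*Y*(3 + Y))
n(l(F(6, -5)))*(-273) = (4*(-11)*(3 - 11))*(-273) = (4*(-11)*(-8))*(-273) = 352*(-273) = -96096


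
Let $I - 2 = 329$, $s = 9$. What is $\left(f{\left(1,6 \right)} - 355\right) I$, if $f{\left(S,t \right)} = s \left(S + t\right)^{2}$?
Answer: $28466$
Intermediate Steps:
$I = 331$ ($I = 2 + 329 = 331$)
$f{\left(S,t \right)} = 9 \left(S + t\right)^{2}$
$\left(f{\left(1,6 \right)} - 355\right) I = \left(9 \left(1 + 6\right)^{2} - 355\right) 331 = \left(9 \cdot 7^{2} - 355\right) 331 = \left(9 \cdot 49 - 355\right) 331 = \left(441 - 355\right) 331 = 86 \cdot 331 = 28466$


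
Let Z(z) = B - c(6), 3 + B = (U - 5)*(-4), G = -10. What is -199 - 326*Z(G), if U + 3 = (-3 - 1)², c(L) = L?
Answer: 13167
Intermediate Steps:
U = 13 (U = -3 + (-3 - 1)² = -3 + (-4)² = -3 + 16 = 13)
B = -35 (B = -3 + (13 - 5)*(-4) = -3 + 8*(-4) = -3 - 32 = -35)
Z(z) = -41 (Z(z) = -35 - 1*6 = -35 - 6 = -41)
-199 - 326*Z(G) = -199 - 326*(-41) = -199 + 13366 = 13167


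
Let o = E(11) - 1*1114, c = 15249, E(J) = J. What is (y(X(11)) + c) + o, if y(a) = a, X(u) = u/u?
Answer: 14147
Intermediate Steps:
X(u) = 1
o = -1103 (o = 11 - 1*1114 = 11 - 1114 = -1103)
(y(X(11)) + c) + o = (1 + 15249) - 1103 = 15250 - 1103 = 14147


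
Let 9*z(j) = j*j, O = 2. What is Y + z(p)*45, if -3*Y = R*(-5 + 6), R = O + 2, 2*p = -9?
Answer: 1199/12 ≈ 99.917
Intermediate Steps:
p = -9/2 (p = (1/2)*(-9) = -9/2 ≈ -4.5000)
z(j) = j**2/9 (z(j) = (j*j)/9 = j**2/9)
R = 4 (R = 2 + 2 = 4)
Y = -4/3 (Y = -4*(-5 + 6)/3 = -4/3 ≈ -1.3333)
Y + z(p)*45 = -4/3 + ((-9/2)**2/9)*45 = -4/3 + ((1/9)*(81/4))*45 = -4/3 + (9/4)*45 = -4/3 + 405/4 = 1199/12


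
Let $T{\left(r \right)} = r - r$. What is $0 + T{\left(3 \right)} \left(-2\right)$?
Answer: $0$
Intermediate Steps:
$T{\left(r \right)} = 0$
$0 + T{\left(3 \right)} \left(-2\right) = 0 + 0 \left(-2\right) = 0 + 0 = 0$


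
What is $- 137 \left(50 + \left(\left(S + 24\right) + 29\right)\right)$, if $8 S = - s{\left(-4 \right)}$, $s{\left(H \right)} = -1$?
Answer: $- \frac{113025}{8} \approx -14128.0$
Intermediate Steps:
$S = \frac{1}{8}$ ($S = \frac{\left(-1\right) \left(-1\right)}{8} = \frac{1}{8} \cdot 1 = \frac{1}{8} \approx 0.125$)
$- 137 \left(50 + \left(\left(S + 24\right) + 29\right)\right) = - 137 \left(50 + \left(\left(\frac{1}{8} + 24\right) + 29\right)\right) = - 137 \left(50 + \left(\frac{193}{8} + 29\right)\right) = - 137 \left(50 + \frac{425}{8}\right) = \left(-137\right) \frac{825}{8} = - \frac{113025}{8}$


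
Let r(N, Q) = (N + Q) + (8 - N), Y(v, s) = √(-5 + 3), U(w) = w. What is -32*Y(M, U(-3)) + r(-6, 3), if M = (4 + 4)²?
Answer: 11 - 32*I*√2 ≈ 11.0 - 45.255*I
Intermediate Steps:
M = 64 (M = 8² = 64)
Y(v, s) = I*√2 (Y(v, s) = √(-2) = I*√2)
r(N, Q) = 8 + Q
-32*Y(M, U(-3)) + r(-6, 3) = -32*I*√2 + (8 + 3) = -32*I*√2 + 11 = 11 - 32*I*√2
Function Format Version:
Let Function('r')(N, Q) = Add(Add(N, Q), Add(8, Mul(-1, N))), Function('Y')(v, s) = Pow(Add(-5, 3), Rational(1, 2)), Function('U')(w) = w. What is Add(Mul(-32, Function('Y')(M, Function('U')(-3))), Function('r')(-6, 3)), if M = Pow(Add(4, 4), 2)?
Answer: Add(11, Mul(-32, I, Pow(2, Rational(1, 2)))) ≈ Add(11.000, Mul(-45.255, I))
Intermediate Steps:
M = 64 (M = Pow(8, 2) = 64)
Function('Y')(v, s) = Mul(I, Pow(2, Rational(1, 2))) (Function('Y')(v, s) = Pow(-2, Rational(1, 2)) = Mul(I, Pow(2, Rational(1, 2))))
Function('r')(N, Q) = Add(8, Q)
Add(Mul(-32, Function('Y')(M, Function('U')(-3))), Function('r')(-6, 3)) = Add(Mul(-32, Mul(I, Pow(2, Rational(1, 2)))), Add(8, 3)) = Add(Mul(-32, I, Pow(2, Rational(1, 2))), 11) = Add(11, Mul(-32, I, Pow(2, Rational(1, 2))))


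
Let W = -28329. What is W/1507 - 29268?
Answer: -44135205/1507 ≈ -29287.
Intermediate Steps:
W/1507 - 29268 = -28329/1507 - 29268 = -44135205/1507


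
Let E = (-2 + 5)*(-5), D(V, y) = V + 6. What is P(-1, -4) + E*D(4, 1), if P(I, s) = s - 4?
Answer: -158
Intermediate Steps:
P(I, s) = -4 + s
D(V, y) = 6 + V
E = -15 (E = 3*(-5) = -15)
P(-1, -4) + E*D(4, 1) = (-4 - 4) - 15*(6 + 4) = -8 - 15*10 = -8 - 150 = -158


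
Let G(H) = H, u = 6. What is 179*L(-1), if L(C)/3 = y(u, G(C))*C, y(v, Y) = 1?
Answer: -537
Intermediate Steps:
L(C) = 3*C (L(C) = 3*(1*C) = 3*C)
179*L(-1) = 179*(3*(-1)) = 179*(-3) = -537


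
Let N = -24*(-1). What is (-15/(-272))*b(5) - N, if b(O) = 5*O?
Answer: -6153/272 ≈ -22.621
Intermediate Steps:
N = 24 (N = -6*(-4) = 24)
(-15/(-272))*b(5) - N = (-15/(-272))*(5*5) - 1*24 = -15*(-1/272)*25 - 24 = (15/272)*25 - 24 = 375/272 - 24 = -6153/272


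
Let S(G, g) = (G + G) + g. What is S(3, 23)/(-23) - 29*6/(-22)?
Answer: 1682/253 ≈ 6.6482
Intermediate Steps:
S(G, g) = g + 2*G (S(G, g) = 2*G + g = g + 2*G)
S(3, 23)/(-23) - 29*6/(-22) = (23 + 2*3)/(-23) - 29*6/(-22) = (23 + 6)*(-1/23) - 174*(-1/22) = 29*(-1/23) + 87/11 = -29/23 + 87/11 = 1682/253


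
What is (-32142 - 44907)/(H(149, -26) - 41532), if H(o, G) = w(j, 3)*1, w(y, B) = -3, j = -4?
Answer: 8561/4615 ≈ 1.8550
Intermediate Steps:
H(o, G) = -3 (H(o, G) = -3*1 = -3)
(-32142 - 44907)/(H(149, -26) - 41532) = (-32142 - 44907)/(-3 - 41532) = -77049/(-41535) = -77049*(-1/41535) = 8561/4615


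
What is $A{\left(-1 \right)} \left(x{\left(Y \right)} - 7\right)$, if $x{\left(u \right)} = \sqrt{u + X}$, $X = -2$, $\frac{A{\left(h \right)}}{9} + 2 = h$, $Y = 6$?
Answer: $135$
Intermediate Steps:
$A{\left(h \right)} = -18 + 9 h$
$x{\left(u \right)} = \sqrt{-2 + u}$ ($x{\left(u \right)} = \sqrt{u - 2} = \sqrt{-2 + u}$)
$A{\left(-1 \right)} \left(x{\left(Y \right)} - 7\right) = \left(-18 + 9 \left(-1\right)\right) \left(\sqrt{-2 + 6} - 7\right) = \left(-18 - 9\right) \left(\sqrt{4} - 7\right) = - 27 \left(2 - 7\right) = \left(-27\right) \left(-5\right) = 135$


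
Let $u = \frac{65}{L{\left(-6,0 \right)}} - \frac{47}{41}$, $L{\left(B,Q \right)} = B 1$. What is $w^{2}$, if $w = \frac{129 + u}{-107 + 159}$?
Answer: $\frac{828691369}{163635264} \approx 5.0643$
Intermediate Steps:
$L{\left(B,Q \right)} = B$
$u = - \frac{2947}{246}$ ($u = \frac{65}{-6} - \frac{47}{41} = 65 \left(- \frac{1}{6}\right) - \frac{47}{41} = - \frac{65}{6} - \frac{47}{41} = - \frac{2947}{246} \approx -11.98$)
$w = \frac{28787}{12792}$ ($w = \frac{129 - \frac{2947}{246}}{-107 + 159} = \frac{28787}{246 \cdot 52} = \frac{28787}{246} \cdot \frac{1}{52} = \frac{28787}{12792} \approx 2.2504$)
$w^{2} = \left(\frac{28787}{12792}\right)^{2} = \frac{828691369}{163635264}$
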